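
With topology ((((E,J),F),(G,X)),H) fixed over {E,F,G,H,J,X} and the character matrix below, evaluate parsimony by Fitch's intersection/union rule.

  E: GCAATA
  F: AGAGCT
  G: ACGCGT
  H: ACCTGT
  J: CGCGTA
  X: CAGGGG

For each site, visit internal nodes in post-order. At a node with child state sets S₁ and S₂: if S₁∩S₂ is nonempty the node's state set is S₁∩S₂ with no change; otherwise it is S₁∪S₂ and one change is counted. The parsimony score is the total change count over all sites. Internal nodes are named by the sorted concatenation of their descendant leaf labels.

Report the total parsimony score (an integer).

16

EJ@0: {G} ∪ {C} = {C,G} (union, +1)
EFJ@0: {C,G} ∪ {A} = {A,C,G} (union, +1)
GX@0: {A} ∪ {C} = {A,C} (union, +1)
EFGJX@0: {A,C,G} ∩ {A,C} = {A,C} (intersection, +0)
EFGHJX@0: {A,C} ∩ {A} = {A} (intersection, +0)
EJ@1: {C} ∪ {G} = {C,G} (union, +1)
EFJ@1: {C,G} ∩ {G} = {G} (intersection, +0)
GX@1: {C} ∪ {A} = {A,C} (union, +1)
EFGJX@1: {G} ∪ {A,C} = {A,C,G} (union, +1)
EFGHJX@1: {A,C,G} ∩ {C} = {C} (intersection, +0)
EJ@2: {A} ∪ {C} = {A,C} (union, +1)
EFJ@2: {A,C} ∩ {A} = {A} (intersection, +0)
GX@2: {G} ∩ {G} = {G} (intersection, +0)
EFGJX@2: {A} ∪ {G} = {A,G} (union, +1)
EFGHJX@2: {A,G} ∪ {C} = {A,C,G} (union, +1)
EJ@3: {A} ∪ {G} = {A,G} (union, +1)
EFJ@3: {A,G} ∩ {G} = {G} (intersection, +0)
GX@3: {C} ∪ {G} = {C,G} (union, +1)
EFGJX@3: {G} ∩ {C,G} = {G} (intersection, +0)
EFGHJX@3: {G} ∪ {T} = {G,T} (union, +1)
EJ@4: {T} ∩ {T} = {T} (intersection, +0)
EFJ@4: {T} ∪ {C} = {C,T} (union, +1)
GX@4: {G} ∩ {G} = {G} (intersection, +0)
EFGJX@4: {C,T} ∪ {G} = {C,G,T} (union, +1)
EFGHJX@4: {C,G,T} ∩ {G} = {G} (intersection, +0)
EJ@5: {A} ∩ {A} = {A} (intersection, +0)
EFJ@5: {A} ∪ {T} = {A,T} (union, +1)
GX@5: {T} ∪ {G} = {G,T} (union, +1)
EFGJX@5: {A,T} ∩ {G,T} = {T} (intersection, +0)
EFGHJX@5: {T} ∩ {T} = {T} (intersection, +0)
per-site changes: [3, 3, 3, 3, 2, 2]; total = 16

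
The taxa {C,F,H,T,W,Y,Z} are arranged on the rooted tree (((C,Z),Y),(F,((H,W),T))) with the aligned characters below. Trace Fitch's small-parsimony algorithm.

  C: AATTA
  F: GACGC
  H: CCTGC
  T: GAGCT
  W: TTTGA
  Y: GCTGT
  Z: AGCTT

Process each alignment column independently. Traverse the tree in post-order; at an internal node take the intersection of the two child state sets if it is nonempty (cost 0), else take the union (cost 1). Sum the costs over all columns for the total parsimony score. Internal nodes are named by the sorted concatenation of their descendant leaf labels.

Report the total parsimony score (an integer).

16

CZ@0: {A} ∩ {A} = {A} (intersection, +0)
CYZ@0: {A} ∪ {G} = {A,G} (union, +1)
HW@0: {C} ∪ {T} = {C,T} (union, +1)
HTW@0: {C,T} ∪ {G} = {C,G,T} (union, +1)
FHTW@0: {G} ∩ {C,G,T} = {G} (intersection, +0)
CFHTWYZ@0: {A,G} ∩ {G} = {G} (intersection, +0)
CZ@1: {A} ∪ {G} = {A,G} (union, +1)
CYZ@1: {A,G} ∪ {C} = {A,C,G} (union, +1)
HW@1: {C} ∪ {T} = {C,T} (union, +1)
HTW@1: {C,T} ∪ {A} = {A,C,T} (union, +1)
FHTW@1: {A} ∩ {A,C,T} = {A} (intersection, +0)
CFHTWYZ@1: {A,C,G} ∩ {A} = {A} (intersection, +0)
CZ@2: {T} ∪ {C} = {C,T} (union, +1)
CYZ@2: {C,T} ∩ {T} = {T} (intersection, +0)
HW@2: {T} ∩ {T} = {T} (intersection, +0)
HTW@2: {T} ∪ {G} = {G,T} (union, +1)
FHTW@2: {C} ∪ {G,T} = {C,G,T} (union, +1)
CFHTWYZ@2: {T} ∩ {C,G,T} = {T} (intersection, +0)
CZ@3: {T} ∩ {T} = {T} (intersection, +0)
CYZ@3: {T} ∪ {G} = {G,T} (union, +1)
HW@3: {G} ∩ {G} = {G} (intersection, +0)
HTW@3: {G} ∪ {C} = {C,G} (union, +1)
FHTW@3: {G} ∩ {C,G} = {G} (intersection, +0)
CFHTWYZ@3: {G,T} ∩ {G} = {G} (intersection, +0)
CZ@4: {A} ∪ {T} = {A,T} (union, +1)
CYZ@4: {A,T} ∩ {T} = {T} (intersection, +0)
HW@4: {C} ∪ {A} = {A,C} (union, +1)
HTW@4: {A,C} ∪ {T} = {A,C,T} (union, +1)
FHTW@4: {C} ∩ {A,C,T} = {C} (intersection, +0)
CFHTWYZ@4: {T} ∪ {C} = {C,T} (union, +1)
per-site changes: [3, 4, 3, 2, 4]; total = 16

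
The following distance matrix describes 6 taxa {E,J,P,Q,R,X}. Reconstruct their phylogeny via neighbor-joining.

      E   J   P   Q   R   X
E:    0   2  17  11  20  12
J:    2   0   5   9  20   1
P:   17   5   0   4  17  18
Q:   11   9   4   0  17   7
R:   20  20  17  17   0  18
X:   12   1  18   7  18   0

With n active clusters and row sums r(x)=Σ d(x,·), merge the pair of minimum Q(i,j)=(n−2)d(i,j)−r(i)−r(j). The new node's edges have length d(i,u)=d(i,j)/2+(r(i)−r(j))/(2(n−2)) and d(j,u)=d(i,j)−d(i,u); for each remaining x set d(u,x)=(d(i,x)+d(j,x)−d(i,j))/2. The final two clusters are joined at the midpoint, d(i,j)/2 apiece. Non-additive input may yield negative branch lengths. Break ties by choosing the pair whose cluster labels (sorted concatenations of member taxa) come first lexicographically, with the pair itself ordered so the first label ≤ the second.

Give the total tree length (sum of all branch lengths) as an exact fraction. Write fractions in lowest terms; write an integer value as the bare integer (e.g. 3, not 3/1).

30

step 1: merge (P,Q) at d=4, Q=-93; branch lengths P→29/8, Q→3/8; new cluster PQ
  updated: d(E,PQ)=12, d(J,PQ)=5, d(PQ,R)=15, d(PQ,X)=21/2
step 2: merge (PQ,R) at d=15, Q=-141/2; branch lengths PQ→29/12, R→151/12; new cluster PQR
  updated: d(E,PQR)=17/2, d(J,PQR)=5, d(PQR,X)=27/4
step 3: merge (E,J) at d=2, Q=-53/2; branch lengths E→37/8, J→-21/8; new cluster EJ
  updated: d(EJ,PQR)=23/4, d(EJ,X)=11/2
step 4: merge (EJ,PQR) at d=23/4, Q=-18; branch lengths EJ→9/4, PQR→7/2; new cluster EJPQR
  updated: d(EJPQR,X)=13/4
step 5: merge (EJPQR,X) at d=13/4; branch lengths EJPQR→13/8, X→13/8; new cluster EJPQRX
final tree: (((E:37/8,J:-21/8):9/4,((P:29/8,Q:3/8):29/12,R:151/12):7/2):13/8,X:13/8)
total length: 30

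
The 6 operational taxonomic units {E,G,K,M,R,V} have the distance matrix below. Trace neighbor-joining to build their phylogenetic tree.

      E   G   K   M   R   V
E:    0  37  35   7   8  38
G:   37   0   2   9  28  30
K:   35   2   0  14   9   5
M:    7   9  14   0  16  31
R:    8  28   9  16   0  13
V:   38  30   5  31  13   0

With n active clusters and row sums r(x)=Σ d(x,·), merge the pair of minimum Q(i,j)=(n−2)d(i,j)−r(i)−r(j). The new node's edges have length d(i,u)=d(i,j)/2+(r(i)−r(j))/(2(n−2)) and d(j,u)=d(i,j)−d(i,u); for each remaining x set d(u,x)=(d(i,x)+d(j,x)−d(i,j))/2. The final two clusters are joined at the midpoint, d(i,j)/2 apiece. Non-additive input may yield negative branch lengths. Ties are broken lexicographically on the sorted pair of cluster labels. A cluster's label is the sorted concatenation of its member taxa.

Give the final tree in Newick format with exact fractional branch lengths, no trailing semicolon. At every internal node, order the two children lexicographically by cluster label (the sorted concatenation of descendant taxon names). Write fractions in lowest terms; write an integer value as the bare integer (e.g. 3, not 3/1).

1. join E+M (d=7, Q=-174) ⇒ EM; edges |E|=19/2, |M|=-5/2
  updated: d(EM,G)=39/2, d(EM,K)=21, d(EM,R)=17/2, d(EM,V)=31
2. join EM+R (d=17/2, Q=-113) ⇒ EMR; edges |EM|=47/6, |R|=2/3
  updated: d(EMR,G)=39/2, d(EMR,K)=43/4, d(EMR,V)=71/4
3. join EMR+V (d=71/4, Q=-261/4) ⇒ EMRV; edges |EMR|=123/16, |V|=161/16
  updated: d(EMRV,G)=127/8, d(EMRV,K)=-1
4. join EMRV+G (d=127/8, Q=-135/8) ⇒ EGMRV; edges |EMRV|=103/16, |G|=151/16
  updated: d(EGMRV,K)=-119/16
5. join EGMRV+K (d=-119/16) ⇒ EGKMRV; edges |EGMRV|=-119/32, |K|=-119/32
final tree: (((((E:19/2,M:-5/2):47/6,R:2/3):123/16,V:161/16):103/16,G:151/16):-119/32,K:-119/32)
total length: 667/16

(((((E:19/2,M:-5/2):47/6,R:2/3):123/16,V:161/16):103/16,G:151/16):-119/32,K:-119/32)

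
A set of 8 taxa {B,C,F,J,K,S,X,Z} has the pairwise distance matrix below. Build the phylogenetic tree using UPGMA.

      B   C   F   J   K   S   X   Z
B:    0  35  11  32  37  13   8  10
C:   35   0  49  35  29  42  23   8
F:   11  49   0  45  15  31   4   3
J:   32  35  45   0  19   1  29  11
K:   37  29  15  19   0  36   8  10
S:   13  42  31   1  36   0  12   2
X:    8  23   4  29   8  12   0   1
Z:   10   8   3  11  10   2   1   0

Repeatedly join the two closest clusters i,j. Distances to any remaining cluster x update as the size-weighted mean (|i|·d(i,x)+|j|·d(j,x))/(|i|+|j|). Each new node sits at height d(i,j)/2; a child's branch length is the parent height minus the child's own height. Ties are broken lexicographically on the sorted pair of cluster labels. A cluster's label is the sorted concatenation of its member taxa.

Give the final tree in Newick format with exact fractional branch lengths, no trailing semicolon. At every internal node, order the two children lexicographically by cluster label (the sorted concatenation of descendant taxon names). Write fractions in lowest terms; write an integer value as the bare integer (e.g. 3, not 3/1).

step 1: merge (J,S) at d=1; branch lengths J→1/2, S→1/2; new cluster JS
  updated: d(B,JS)=45/2, d(C,JS)=77/2, d(F,JS)=38, d(JS,K)=55/2, d(JS,X)=41/2, d(JS,Z)=13/2
step 2: merge (X,Z) at d=1; branch lengths X→1/2, Z→1/2; new cluster XZ
  updated: d(B,XZ)=9, d(C,XZ)=31/2, d(F,XZ)=7/2, d(JS,XZ)=27/2, d(K,XZ)=9
step 3: merge (F,XZ) at d=7/2; branch lengths F→7/4, XZ→5/4; new cluster FXZ
  updated: d(B,FXZ)=29/3, d(C,FXZ)=80/3, d(FXZ,JS)=65/3, d(FXZ,K)=11
step 4: merge (B,FXZ) at d=29/3; branch lengths B→29/6, FXZ→37/12; new cluster BFXZ
  updated: d(BFXZ,C)=115/4, d(BFXZ,JS)=175/8, d(BFXZ,K)=35/2
step 5: merge (BFXZ,K) at d=35/2; branch lengths BFXZ→47/12, K→35/4; new cluster BFKXZ
  updated: d(BFKXZ,C)=144/5, d(BFKXZ,JS)=23
step 6: merge (BFKXZ,JS) at d=23; branch lengths BFKXZ→11/4, JS→11; new cluster BFJKSXZ
  updated: d(BFJKSXZ,C)=221/7
step 7: merge (BFJKSXZ,C) at d=221/7; branch lengths BFJKSXZ→30/7, C→221/14; new cluster BCFJKSXZ
final tree: ((((B:29/6,(F:7/4,(X:1/2,Z:1/2):5/4):37/12):47/12,K:35/4):11/4,(J:1/2,S:1/2):11):30/7,C:221/14)
total length: 2495/42

((((B:29/6,(F:7/4,(X:1/2,Z:1/2):5/4):37/12):47/12,K:35/4):11/4,(J:1/2,S:1/2):11):30/7,C:221/14)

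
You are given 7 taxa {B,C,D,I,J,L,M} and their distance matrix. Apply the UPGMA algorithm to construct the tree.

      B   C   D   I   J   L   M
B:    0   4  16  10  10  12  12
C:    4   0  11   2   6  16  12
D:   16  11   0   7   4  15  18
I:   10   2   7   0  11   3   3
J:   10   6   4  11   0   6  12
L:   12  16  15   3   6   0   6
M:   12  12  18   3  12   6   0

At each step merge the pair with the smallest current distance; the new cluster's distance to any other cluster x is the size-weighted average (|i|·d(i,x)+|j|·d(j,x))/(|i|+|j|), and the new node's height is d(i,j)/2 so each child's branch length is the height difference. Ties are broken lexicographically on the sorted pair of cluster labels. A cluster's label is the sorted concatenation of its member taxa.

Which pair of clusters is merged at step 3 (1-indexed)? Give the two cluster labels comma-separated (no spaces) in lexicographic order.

L,M

1. join C+I (d=2) ⇒ CI; edges |C|=1, |I|=1
  updated: d(B,CI)=7, d(CI,D)=9, d(CI,J)=17/2, d(CI,L)=19/2, d(CI,M)=15/2
2. join D+J (d=4) ⇒ DJ; edges |D|=2, |J|=2
  updated: d(B,DJ)=13, d(CI,DJ)=35/4, d(DJ,L)=21/2, d(DJ,M)=15
3. join L+M (d=6) ⇒ LM; edges |L|=3, |M|=3
  updated: d(B,LM)=12, d(CI,LM)=17/2, d(DJ,LM)=51/4
4. join B+CI (d=7) ⇒ BCI; edges |B|=7/2, |CI|=5/2
  updated: d(BCI,DJ)=61/6, d(BCI,LM)=29/3
5. join BCI+LM (d=29/3) ⇒ BCILM; edges |BCI|=4/3, |LM|=11/6
  updated: d(BCILM,DJ)=56/5
6. join BCILM+DJ (d=56/5) ⇒ BCDIJLM; edges |BCILM|=23/30, |DJ|=18/5
final tree: (((B:7/2,(C:1,I:1):5/2):4/3,(L:3,M:3):11/6):23/30,(D:2,J:2):18/5)
total length: 383/15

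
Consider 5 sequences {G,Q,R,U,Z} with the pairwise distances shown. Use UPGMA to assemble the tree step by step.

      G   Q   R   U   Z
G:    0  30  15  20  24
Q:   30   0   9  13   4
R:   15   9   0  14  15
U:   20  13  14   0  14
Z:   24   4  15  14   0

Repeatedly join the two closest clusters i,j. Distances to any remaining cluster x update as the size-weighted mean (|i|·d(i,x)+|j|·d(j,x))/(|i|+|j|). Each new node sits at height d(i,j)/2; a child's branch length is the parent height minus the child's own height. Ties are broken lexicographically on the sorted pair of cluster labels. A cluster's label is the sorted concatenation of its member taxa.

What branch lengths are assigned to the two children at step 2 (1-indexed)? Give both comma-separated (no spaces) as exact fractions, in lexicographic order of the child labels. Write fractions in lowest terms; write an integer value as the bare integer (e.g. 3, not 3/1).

4,6

1. join Q+Z (d=4) ⇒ QZ; edges |Q|=2, |Z|=2
  updated: d(G,QZ)=27, d(QZ,R)=12, d(QZ,U)=27/2
2. join QZ+R (d=12) ⇒ QRZ; edges |QZ|=4, |R|=6
  updated: d(G,QRZ)=23, d(QRZ,U)=41/3
3. join QRZ+U (d=41/3) ⇒ QRUZ; edges |QRZ|=5/6, |U|=41/6
  updated: d(G,QRUZ)=89/4
4. join G+QRUZ (d=89/4) ⇒ GQRUZ; edges |G|=89/8, |QRUZ|=103/24
final tree: (G:89/8,(((Q:2,Z:2):4,R:6):5/6,U:41/6):103/24)
total length: 445/12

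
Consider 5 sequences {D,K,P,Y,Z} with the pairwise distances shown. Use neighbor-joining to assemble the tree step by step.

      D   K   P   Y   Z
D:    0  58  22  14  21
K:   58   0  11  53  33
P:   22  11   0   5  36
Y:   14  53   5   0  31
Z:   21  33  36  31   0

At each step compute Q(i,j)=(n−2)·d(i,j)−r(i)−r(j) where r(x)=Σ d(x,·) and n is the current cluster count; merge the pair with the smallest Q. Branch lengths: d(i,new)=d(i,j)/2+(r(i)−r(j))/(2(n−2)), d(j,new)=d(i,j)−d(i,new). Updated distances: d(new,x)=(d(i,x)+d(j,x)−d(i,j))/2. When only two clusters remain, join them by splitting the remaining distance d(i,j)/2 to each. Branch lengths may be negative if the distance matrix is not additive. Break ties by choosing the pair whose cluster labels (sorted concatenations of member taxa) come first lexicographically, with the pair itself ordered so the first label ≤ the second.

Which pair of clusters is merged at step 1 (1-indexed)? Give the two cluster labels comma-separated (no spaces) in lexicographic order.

iteration 1: select K,P (d=11, Q=-196); attach at lengths (19, -8); label the merged cluster KP
  updated: d(D,KP)=69/2, d(KP,Y)=47/2, d(KP,Z)=29
iteration 2: select D,Y (d=14, Q=-110); attach at lengths (29/4, 27/4); label the merged cluster DY
  updated: d(DY,KP)=22, d(DY,Z)=19
iteration 3: select DY,KP (d=22, Q=-70); attach at lengths (6, 16); label the merged cluster DKPY
  updated: d(DKPY,Z)=13
iteration 4: select DKPY,Z (d=13); attach at lengths (13/2, 13/2); label the merged cluster DKPYZ
final tree: (((D:29/4,Y:27/4):6,(K:19,P:-8):16):13/2,Z:13/2)
total length: 60

K,P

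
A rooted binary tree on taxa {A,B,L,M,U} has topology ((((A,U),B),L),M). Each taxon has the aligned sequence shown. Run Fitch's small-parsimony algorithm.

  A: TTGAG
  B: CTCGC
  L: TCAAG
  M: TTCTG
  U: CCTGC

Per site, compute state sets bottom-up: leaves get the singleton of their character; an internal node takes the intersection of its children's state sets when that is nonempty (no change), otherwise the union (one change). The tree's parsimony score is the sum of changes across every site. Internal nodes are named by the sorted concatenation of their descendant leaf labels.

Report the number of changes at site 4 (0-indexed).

2

site 0, node AU: A={T} ∪ U={C} → {C,T} (+1)
site 0, node ABU: AU={C,T} ∩ B={C} → {C} (+0)
site 0, node ABLU: ABU={C} ∪ L={T} → {C,T} (+1)
site 0, node ABLMU: ABLU={C,T} ∩ M={T} → {T} (+0)
site 1, node AU: A={T} ∪ U={C} → {C,T} (+1)
site 1, node ABU: AU={C,T} ∩ B={T} → {T} (+0)
site 1, node ABLU: ABU={T} ∪ L={C} → {C,T} (+1)
site 1, node ABLMU: ABLU={C,T} ∩ M={T} → {T} (+0)
site 2, node AU: A={G} ∪ U={T} → {G,T} (+1)
site 2, node ABU: AU={G,T} ∪ B={C} → {C,G,T} (+1)
site 2, node ABLU: ABU={C,G,T} ∪ L={A} → {A,C,G,T} (+1)
site 2, node ABLMU: ABLU={A,C,G,T} ∩ M={C} → {C} (+0)
site 3, node AU: A={A} ∪ U={G} → {A,G} (+1)
site 3, node ABU: AU={A,G} ∩ B={G} → {G} (+0)
site 3, node ABLU: ABU={G} ∪ L={A} → {A,G} (+1)
site 3, node ABLMU: ABLU={A,G} ∪ M={T} → {A,G,T} (+1)
site 4, node AU: A={G} ∪ U={C} → {C,G} (+1)
site 4, node ABU: AU={C,G} ∩ B={C} → {C} (+0)
site 4, node ABLU: ABU={C} ∪ L={G} → {C,G} (+1)
site 4, node ABLMU: ABLU={C,G} ∩ M={G} → {G} (+0)
per-site changes: [2, 2, 3, 3, 2]; total = 12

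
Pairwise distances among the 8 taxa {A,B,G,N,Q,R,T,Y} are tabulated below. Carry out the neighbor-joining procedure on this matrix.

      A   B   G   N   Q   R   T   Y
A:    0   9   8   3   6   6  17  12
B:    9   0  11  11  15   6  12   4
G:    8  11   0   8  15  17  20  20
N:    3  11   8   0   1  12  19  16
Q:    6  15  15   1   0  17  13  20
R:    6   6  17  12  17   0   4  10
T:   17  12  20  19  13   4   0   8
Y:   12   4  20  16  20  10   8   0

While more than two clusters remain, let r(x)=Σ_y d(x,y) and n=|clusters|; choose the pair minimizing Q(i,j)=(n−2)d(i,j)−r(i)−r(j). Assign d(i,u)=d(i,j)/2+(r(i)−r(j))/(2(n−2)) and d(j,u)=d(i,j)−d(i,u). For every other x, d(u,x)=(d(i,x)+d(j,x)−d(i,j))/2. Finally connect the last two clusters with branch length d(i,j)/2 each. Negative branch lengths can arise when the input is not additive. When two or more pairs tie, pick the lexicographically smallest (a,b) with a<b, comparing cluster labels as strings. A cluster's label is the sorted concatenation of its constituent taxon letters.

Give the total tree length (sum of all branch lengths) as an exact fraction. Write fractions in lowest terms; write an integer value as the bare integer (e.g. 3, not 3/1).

999/32

iteration 1: select N,Q (d=1, Q=-151); attach at lengths (-11/12, 23/12); label the merged cluster NQ
  updated: d(A,NQ)=4, d(B,NQ)=25/2, d(G,NQ)=11, d(NQ,R)=14, d(NQ,T)=31/2, d(NQ,Y)=35/2
iteration 2: select R,T (d=4, Q=-227/2); attach at lengths (1/20, 79/20); label the merged cluster RT
  updated: d(A,RT)=19/2, d(B,RT)=7, d(G,RT)=33/2, d(NQ,RT)=51/4, d(RT,Y)=7
iteration 3: select B,Y (d=4, Q=-88); attach at lengths (-1/8, 33/8); label the merged cluster BY
  updated: d(A,BY)=17/2, d(BY,G)=27/2, d(BY,NQ)=13, d(BY,RT)=5
iteration 4: select BY,RT (d=5, Q=-275/4); attach at lengths (15/8, 25/8); label the merged cluster BRTY
  updated: d(A,BRTY)=13/2, d(BRTY,G)=25/2, d(BRTY,NQ)=83/8
iteration 5: select A,NQ (d=4, Q=-287/8); attach at lengths (9/32, 119/32); label the merged cluster ANQ
  updated: d(ANQ,BRTY)=103/16, d(ANQ,G)=15/2
iteration 6: select ANQ,BRTY (d=103/16, Q=-423/16); attach at lengths (23/32, 183/32); label the merged cluster ABNQRTY
  updated: d(ABNQRTY,G)=217/32
iteration 7: select ABNQRTY,G (d=217/32); attach at lengths (217/64, 217/64); label the merged cluster ABGNQRTY
final tree: (((A:9/32,(N:-11/12,Q:23/12):119/32):23/32,((B:-1/8,Y:33/8):15/8,(R:1/20,T:79/20):25/8):183/32):217/64,G:217/64)
total length: 999/32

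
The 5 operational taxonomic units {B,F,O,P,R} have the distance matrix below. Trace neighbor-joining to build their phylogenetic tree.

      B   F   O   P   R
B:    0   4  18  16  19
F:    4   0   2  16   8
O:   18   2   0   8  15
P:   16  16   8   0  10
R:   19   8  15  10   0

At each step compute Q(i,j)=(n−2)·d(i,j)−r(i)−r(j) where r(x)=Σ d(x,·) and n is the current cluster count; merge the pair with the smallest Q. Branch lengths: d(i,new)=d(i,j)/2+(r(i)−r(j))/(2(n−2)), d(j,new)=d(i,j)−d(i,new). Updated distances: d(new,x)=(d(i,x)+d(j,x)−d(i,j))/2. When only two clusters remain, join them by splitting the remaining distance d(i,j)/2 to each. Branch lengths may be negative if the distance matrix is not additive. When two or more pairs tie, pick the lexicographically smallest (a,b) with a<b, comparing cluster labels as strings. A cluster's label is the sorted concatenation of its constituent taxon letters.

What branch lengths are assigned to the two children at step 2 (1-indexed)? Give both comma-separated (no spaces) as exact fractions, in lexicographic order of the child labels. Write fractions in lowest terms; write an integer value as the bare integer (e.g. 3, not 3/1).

iteration 1: select B,F (d=4, Q=-75); attach at lengths (13/2, -5/2); label the merged cluster BF
  updated: d(BF,O)=8, d(BF,P)=14, d(BF,R)=23/2
iteration 2: select BF,O (d=8, Q=-97/2); attach at lengths (37/8, 27/8); label the merged cluster BFO
  updated: d(BFO,P)=7, d(BFO,R)=37/4
iteration 3: select BFO,P (d=7, Q=-105/4); attach at lengths (25/8, 31/8); label the merged cluster BFOP
  updated: d(BFOP,R)=49/8
iteration 4: select BFOP,R (d=49/8); attach at lengths (49/16, 49/16); label the merged cluster BFOPR
final tree: ((((B:13/2,F:-5/2):37/8,O:27/8):25/8,P:31/8):49/16,R:49/16)
total length: 201/8

37/8,27/8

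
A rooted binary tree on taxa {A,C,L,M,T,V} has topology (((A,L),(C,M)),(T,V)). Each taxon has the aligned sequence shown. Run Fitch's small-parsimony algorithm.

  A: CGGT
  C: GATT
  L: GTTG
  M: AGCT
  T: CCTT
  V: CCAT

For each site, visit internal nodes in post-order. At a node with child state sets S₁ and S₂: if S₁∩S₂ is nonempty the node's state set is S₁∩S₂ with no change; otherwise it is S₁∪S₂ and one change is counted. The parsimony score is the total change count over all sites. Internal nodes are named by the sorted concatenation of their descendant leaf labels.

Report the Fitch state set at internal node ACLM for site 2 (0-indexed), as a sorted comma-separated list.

AL@0: {C} ∪ {G} = {C,G} (union, +1)
CM@0: {G} ∪ {A} = {A,G} (union, +1)
ACLM@0: {C,G} ∩ {A,G} = {G} (intersection, +0)
TV@0: {C} ∩ {C} = {C} (intersection, +0)
ACLMTV@0: {G} ∪ {C} = {C,G} (union, +1)
AL@1: {G} ∪ {T} = {G,T} (union, +1)
CM@1: {A} ∪ {G} = {A,G} (union, +1)
ACLM@1: {G,T} ∩ {A,G} = {G} (intersection, +0)
TV@1: {C} ∩ {C} = {C} (intersection, +0)
ACLMTV@1: {G} ∪ {C} = {C,G} (union, +1)
AL@2: {G} ∪ {T} = {G,T} (union, +1)
CM@2: {T} ∪ {C} = {C,T} (union, +1)
ACLM@2: {G,T} ∩ {C,T} = {T} (intersection, +0)
TV@2: {T} ∪ {A} = {A,T} (union, +1)
ACLMTV@2: {T} ∩ {A,T} = {T} (intersection, +0)
AL@3: {T} ∪ {G} = {G,T} (union, +1)
CM@3: {T} ∩ {T} = {T} (intersection, +0)
ACLM@3: {G,T} ∩ {T} = {T} (intersection, +0)
TV@3: {T} ∩ {T} = {T} (intersection, +0)
ACLMTV@3: {T} ∩ {T} = {T} (intersection, +0)
per-site changes: [3, 3, 3, 1]; total = 10

T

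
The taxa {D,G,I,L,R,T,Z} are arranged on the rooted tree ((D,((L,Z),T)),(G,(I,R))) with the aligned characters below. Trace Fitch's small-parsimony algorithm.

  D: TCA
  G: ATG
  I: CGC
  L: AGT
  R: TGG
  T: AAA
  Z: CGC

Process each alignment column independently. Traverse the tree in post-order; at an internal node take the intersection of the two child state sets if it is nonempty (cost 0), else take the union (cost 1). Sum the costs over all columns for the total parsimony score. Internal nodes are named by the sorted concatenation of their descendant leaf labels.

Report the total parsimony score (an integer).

site 0, node LZ: L={A} ∪ Z={C} → {A,C} (+1)
site 0, node LTZ: LZ={A,C} ∩ T={A} → {A} (+0)
site 0, node DLTZ: D={T} ∪ LTZ={A} → {A,T} (+1)
site 0, node IR: I={C} ∪ R={T} → {C,T} (+1)
site 0, node GIR: G={A} ∪ IR={C,T} → {A,C,T} (+1)
site 0, node DGILRTZ: DLTZ={A,T} ∩ GIR={A,C,T} → {A,T} (+0)
site 1, node LZ: L={G} ∩ Z={G} → {G} (+0)
site 1, node LTZ: LZ={G} ∪ T={A} → {A,G} (+1)
site 1, node DLTZ: D={C} ∪ LTZ={A,G} → {A,C,G} (+1)
site 1, node IR: I={G} ∩ R={G} → {G} (+0)
site 1, node GIR: G={T} ∪ IR={G} → {G,T} (+1)
site 1, node DGILRTZ: DLTZ={A,C,G} ∩ GIR={G,T} → {G} (+0)
site 2, node LZ: L={T} ∪ Z={C} → {C,T} (+1)
site 2, node LTZ: LZ={C,T} ∪ T={A} → {A,C,T} (+1)
site 2, node DLTZ: D={A} ∩ LTZ={A,C,T} → {A} (+0)
site 2, node IR: I={C} ∪ R={G} → {C,G} (+1)
site 2, node GIR: G={G} ∩ IR={C,G} → {G} (+0)
site 2, node DGILRTZ: DLTZ={A} ∪ GIR={G} → {A,G} (+1)
per-site changes: [4, 3, 4]; total = 11

11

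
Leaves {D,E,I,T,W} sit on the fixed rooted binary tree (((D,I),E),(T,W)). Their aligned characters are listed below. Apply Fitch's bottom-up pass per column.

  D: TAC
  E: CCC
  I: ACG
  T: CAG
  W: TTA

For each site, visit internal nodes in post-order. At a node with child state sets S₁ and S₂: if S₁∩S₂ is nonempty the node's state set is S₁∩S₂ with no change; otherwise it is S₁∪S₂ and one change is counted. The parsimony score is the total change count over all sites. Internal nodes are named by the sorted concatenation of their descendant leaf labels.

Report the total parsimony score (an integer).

9

site 0, node DI: D={T} ∪ I={A} → {A,T} (+1)
site 0, node DEI: DI={A,T} ∪ E={C} → {A,C,T} (+1)
site 0, node TW: T={C} ∪ W={T} → {C,T} (+1)
site 0, node DEITW: DEI={A,C,T} ∩ TW={C,T} → {C,T} (+0)
site 1, node DI: D={A} ∪ I={C} → {A,C} (+1)
site 1, node DEI: DI={A,C} ∩ E={C} → {C} (+0)
site 1, node TW: T={A} ∪ W={T} → {A,T} (+1)
site 1, node DEITW: DEI={C} ∪ TW={A,T} → {A,C,T} (+1)
site 2, node DI: D={C} ∪ I={G} → {C,G} (+1)
site 2, node DEI: DI={C,G} ∩ E={C} → {C} (+0)
site 2, node TW: T={G} ∪ W={A} → {A,G} (+1)
site 2, node DEITW: DEI={C} ∪ TW={A,G} → {A,C,G} (+1)
per-site changes: [3, 3, 3]; total = 9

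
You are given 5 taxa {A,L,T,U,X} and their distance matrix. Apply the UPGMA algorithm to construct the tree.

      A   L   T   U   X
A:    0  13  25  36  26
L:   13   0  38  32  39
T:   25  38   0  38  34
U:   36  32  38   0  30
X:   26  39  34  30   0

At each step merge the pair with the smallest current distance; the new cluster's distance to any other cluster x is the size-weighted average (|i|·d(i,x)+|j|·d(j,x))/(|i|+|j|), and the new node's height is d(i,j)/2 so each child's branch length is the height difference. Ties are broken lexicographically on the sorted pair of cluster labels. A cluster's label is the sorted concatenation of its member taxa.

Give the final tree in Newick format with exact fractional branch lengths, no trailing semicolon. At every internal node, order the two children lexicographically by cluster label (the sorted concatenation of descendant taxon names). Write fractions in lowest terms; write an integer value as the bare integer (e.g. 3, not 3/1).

iteration 1: select A,L (d=13); attach at lengths (13/2, 13/2); label the merged cluster AL
  updated: d(AL,T)=63/2, d(AL,U)=34, d(AL,X)=65/2
iteration 2: select U,X (d=30); attach at lengths (15, 15); label the merged cluster UX
  updated: d(AL,UX)=133/4, d(T,UX)=36
iteration 3: select AL,T (d=63/2); attach at lengths (37/4, 63/4); label the merged cluster ALT
  updated: d(ALT,UX)=205/6
iteration 4: select ALT,UX (d=205/6); attach at lengths (4/3, 25/12); label the merged cluster ALTUX
final tree: (((A:13/2,L:13/2):37/4,T:63/4):4/3,(U:15,X:15):25/12)
total length: 857/12

(((A:13/2,L:13/2):37/4,T:63/4):4/3,(U:15,X:15):25/12)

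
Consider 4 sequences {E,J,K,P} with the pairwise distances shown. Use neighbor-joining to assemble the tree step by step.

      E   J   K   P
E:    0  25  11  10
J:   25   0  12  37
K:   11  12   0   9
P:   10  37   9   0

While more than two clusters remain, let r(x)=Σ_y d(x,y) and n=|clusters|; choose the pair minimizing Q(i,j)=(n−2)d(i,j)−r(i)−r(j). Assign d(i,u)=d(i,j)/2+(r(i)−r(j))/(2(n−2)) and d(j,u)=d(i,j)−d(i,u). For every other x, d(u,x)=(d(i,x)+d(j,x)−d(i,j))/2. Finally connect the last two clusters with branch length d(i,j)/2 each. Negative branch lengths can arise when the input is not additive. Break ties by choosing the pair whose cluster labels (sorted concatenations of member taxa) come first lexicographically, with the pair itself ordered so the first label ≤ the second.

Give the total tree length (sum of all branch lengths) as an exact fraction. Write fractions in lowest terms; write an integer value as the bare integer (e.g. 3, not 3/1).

iteration 1: select E,P (d=10, Q=-82); attach at lengths (5/2, 15/2); label the merged cluster EP
  updated: d(EP,J)=26, d(EP,K)=5
iteration 2: select EP,J (d=26, Q=-43); attach at lengths (19/2, 33/2); label the merged cluster EJP
  updated: d(EJP,K)=-9/2
iteration 3: select EJP,K (d=-9/2); attach at lengths (-9/4, -9/4); label the merged cluster EJKP
final tree: (((E:5/2,P:15/2):19/2,J:33/2):-9/4,K:-9/4)
total length: 63/2

63/2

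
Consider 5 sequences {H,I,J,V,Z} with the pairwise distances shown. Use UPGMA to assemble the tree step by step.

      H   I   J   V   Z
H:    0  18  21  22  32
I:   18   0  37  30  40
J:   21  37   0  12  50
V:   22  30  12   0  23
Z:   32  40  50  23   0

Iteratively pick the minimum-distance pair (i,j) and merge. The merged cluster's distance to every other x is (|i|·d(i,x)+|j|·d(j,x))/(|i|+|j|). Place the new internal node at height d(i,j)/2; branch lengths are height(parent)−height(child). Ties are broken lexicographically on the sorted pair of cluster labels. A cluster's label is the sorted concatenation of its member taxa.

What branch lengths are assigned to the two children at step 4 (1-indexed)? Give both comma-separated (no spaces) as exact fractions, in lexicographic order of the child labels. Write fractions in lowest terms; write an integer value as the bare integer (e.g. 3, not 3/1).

step 1: merge (J,V) at d=12; branch lengths J→6, V→6; new cluster JV
  updated: d(H,JV)=43/2, d(I,JV)=67/2, d(JV,Z)=73/2
step 2: merge (H,I) at d=18; branch lengths H→9, I→9; new cluster HI
  updated: d(HI,JV)=55/2, d(HI,Z)=36
step 3: merge (HI,JV) at d=55/2; branch lengths HI→19/4, JV→31/4; new cluster HIJV
  updated: d(HIJV,Z)=145/4
step 4: merge (HIJV,Z) at d=145/4; branch lengths HIJV→35/8, Z→145/8; new cluster HIJVZ
final tree: (((H:9,I:9):19/4,(J:6,V:6):31/4):35/8,Z:145/8)
total length: 65

35/8,145/8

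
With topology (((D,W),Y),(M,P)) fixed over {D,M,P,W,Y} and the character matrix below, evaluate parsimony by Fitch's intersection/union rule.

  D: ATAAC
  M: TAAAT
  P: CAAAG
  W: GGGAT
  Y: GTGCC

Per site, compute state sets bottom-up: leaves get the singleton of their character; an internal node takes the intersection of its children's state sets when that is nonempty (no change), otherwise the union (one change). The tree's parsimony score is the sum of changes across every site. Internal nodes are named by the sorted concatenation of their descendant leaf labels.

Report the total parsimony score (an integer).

[col 0] DW: children D:{A}, W:{G} ∪→ {A,G}; cost 1
[col 0] DWY: children DW:{A,G}, Y:{G} ∩→ {G}; cost 0
[col 0] MP: children M:{T}, P:{C} ∪→ {C,T}; cost 1
[col 0] DMPWY: children DWY:{G}, MP:{C,T} ∪→ {C,G,T}; cost 1
[col 1] DW: children D:{T}, W:{G} ∪→ {G,T}; cost 1
[col 1] DWY: children DW:{G,T}, Y:{T} ∩→ {T}; cost 0
[col 1] MP: children M:{A}, P:{A} ∩→ {A}; cost 0
[col 1] DMPWY: children DWY:{T}, MP:{A} ∪→ {A,T}; cost 1
[col 2] DW: children D:{A}, W:{G} ∪→ {A,G}; cost 1
[col 2] DWY: children DW:{A,G}, Y:{G} ∩→ {G}; cost 0
[col 2] MP: children M:{A}, P:{A} ∩→ {A}; cost 0
[col 2] DMPWY: children DWY:{G}, MP:{A} ∪→ {A,G}; cost 1
[col 3] DW: children D:{A}, W:{A} ∩→ {A}; cost 0
[col 3] DWY: children DW:{A}, Y:{C} ∪→ {A,C}; cost 1
[col 3] MP: children M:{A}, P:{A} ∩→ {A}; cost 0
[col 3] DMPWY: children DWY:{A,C}, MP:{A} ∩→ {A}; cost 0
[col 4] DW: children D:{C}, W:{T} ∪→ {C,T}; cost 1
[col 4] DWY: children DW:{C,T}, Y:{C} ∩→ {C}; cost 0
[col 4] MP: children M:{T}, P:{G} ∪→ {G,T}; cost 1
[col 4] DMPWY: children DWY:{C}, MP:{G,T} ∪→ {C,G,T}; cost 1
per-site changes: [3, 2, 2, 1, 3]; total = 11

11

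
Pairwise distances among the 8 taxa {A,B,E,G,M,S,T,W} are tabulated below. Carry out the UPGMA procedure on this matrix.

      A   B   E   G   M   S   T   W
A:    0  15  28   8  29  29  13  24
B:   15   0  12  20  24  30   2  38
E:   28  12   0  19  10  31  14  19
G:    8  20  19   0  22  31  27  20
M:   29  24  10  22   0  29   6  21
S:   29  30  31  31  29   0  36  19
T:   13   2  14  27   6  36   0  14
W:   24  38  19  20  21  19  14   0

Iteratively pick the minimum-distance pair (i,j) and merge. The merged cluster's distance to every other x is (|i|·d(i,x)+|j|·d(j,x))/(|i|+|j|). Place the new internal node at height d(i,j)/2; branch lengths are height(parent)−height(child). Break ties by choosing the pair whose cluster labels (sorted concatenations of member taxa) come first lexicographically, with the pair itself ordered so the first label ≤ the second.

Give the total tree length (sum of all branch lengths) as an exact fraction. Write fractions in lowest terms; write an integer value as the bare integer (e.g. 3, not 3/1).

3079/48

step 1: merge (B,T) at d=2; branch lengths B→1, T→1; new cluster BT
  updated: d(A,BT)=14, d(BT,E)=13, d(BT,G)=47/2, d(BT,M)=15, d(BT,S)=33, d(BT,W)=26
step 2: merge (A,G) at d=8; branch lengths A→4, G→4; new cluster AG
  updated: d(AG,BT)=75/4, d(AG,E)=47/2, d(AG,M)=51/2, d(AG,S)=30, d(AG,W)=22
step 3: merge (E,M) at d=10; branch lengths E→5, M→5; new cluster EM
  updated: d(AG,EM)=49/2, d(BT,EM)=14, d(EM,S)=30, d(EM,W)=20
step 4: merge (BT,EM) at d=14; branch lengths BT→6, EM→2; new cluster BEMT
  updated: d(AG,BEMT)=173/8, d(BEMT,S)=63/2, d(BEMT,W)=23
step 5: merge (S,W) at d=19; branch lengths S→19/2, W→19/2; new cluster SW
  updated: d(AG,SW)=26, d(BEMT,SW)=109/4
step 6: merge (AG,BEMT) at d=173/8; branch lengths AG→109/16, BEMT→61/16; new cluster ABEGMT
  updated: d(ABEGMT,SW)=161/6
step 7: merge (ABEGMT,SW) at d=161/6; branch lengths ABEGMT→125/48, SW→47/12; new cluster ABEGMSTW
final tree: (((A:4,G:4):109/16,((B:1,T:1):6,(E:5,M:5):2):61/16):125/48,(S:19/2,W:19/2):47/12)
total length: 3079/48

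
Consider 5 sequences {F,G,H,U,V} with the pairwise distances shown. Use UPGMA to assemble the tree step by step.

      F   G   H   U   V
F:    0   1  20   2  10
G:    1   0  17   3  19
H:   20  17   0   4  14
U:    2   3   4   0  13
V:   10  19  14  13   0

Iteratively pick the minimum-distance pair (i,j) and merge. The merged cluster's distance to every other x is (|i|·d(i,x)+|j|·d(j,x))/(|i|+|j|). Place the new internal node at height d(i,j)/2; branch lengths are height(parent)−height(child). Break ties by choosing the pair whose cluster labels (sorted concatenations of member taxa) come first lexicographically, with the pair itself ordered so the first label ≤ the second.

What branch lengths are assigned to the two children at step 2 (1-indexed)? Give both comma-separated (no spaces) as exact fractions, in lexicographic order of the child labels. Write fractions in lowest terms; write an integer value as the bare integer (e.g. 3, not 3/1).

iteration 1: select F,G (d=1); attach at lengths (1/2, 1/2); label the merged cluster FG
  updated: d(FG,H)=37/2, d(FG,U)=5/2, d(FG,V)=29/2
iteration 2: select FG,U (d=5/2); attach at lengths (3/4, 5/4); label the merged cluster FGU
  updated: d(FGU,H)=41/3, d(FGU,V)=14
iteration 3: select FGU,H (d=41/3); attach at lengths (67/12, 41/6); label the merged cluster FGHU
  updated: d(FGHU,V)=14
iteration 4: select FGHU,V (d=14); attach at lengths (1/6, 7); label the merged cluster FGHUV
final tree: ((((F:1/2,G:1/2):3/4,U:5/4):67/12,H:41/6):1/6,V:7)
total length: 271/12

3/4,5/4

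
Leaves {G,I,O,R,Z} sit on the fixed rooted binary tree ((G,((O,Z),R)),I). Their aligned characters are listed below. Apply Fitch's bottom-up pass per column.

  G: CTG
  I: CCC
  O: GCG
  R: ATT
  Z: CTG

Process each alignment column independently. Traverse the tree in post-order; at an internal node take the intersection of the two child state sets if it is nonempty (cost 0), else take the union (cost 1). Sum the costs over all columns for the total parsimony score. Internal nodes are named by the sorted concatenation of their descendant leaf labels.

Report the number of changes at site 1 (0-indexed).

site 0, node OZ: O={G} ∪ Z={C} → {C,G} (+1)
site 0, node ORZ: OZ={C,G} ∪ R={A} → {A,C,G} (+1)
site 0, node GORZ: G={C} ∩ ORZ={A,C,G} → {C} (+0)
site 0, node GIORZ: GORZ={C} ∩ I={C} → {C} (+0)
site 1, node OZ: O={C} ∪ Z={T} → {C,T} (+1)
site 1, node ORZ: OZ={C,T} ∩ R={T} → {T} (+0)
site 1, node GORZ: G={T} ∩ ORZ={T} → {T} (+0)
site 1, node GIORZ: GORZ={T} ∪ I={C} → {C,T} (+1)
site 2, node OZ: O={G} ∩ Z={G} → {G} (+0)
site 2, node ORZ: OZ={G} ∪ R={T} → {G,T} (+1)
site 2, node GORZ: G={G} ∩ ORZ={G,T} → {G} (+0)
site 2, node GIORZ: GORZ={G} ∪ I={C} → {C,G} (+1)
per-site changes: [2, 2, 2]; total = 6

2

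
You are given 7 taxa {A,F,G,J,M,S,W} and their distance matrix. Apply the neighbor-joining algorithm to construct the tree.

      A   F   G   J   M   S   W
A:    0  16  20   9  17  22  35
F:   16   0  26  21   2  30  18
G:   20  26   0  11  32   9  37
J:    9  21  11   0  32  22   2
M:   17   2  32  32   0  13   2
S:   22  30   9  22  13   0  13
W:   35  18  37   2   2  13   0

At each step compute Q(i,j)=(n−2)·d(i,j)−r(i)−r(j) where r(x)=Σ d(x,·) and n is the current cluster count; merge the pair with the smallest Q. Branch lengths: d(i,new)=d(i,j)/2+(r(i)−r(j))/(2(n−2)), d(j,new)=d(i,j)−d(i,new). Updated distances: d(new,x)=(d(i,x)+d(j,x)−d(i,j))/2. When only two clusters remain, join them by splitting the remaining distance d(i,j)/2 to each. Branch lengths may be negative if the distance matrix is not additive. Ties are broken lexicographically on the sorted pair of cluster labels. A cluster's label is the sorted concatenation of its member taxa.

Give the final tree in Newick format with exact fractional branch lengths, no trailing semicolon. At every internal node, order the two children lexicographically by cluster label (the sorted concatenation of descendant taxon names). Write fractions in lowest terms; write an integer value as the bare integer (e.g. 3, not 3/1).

1. join F+M (d=2, Q=-201) ⇒ FM; edges |F|=5/2, |M|=-1/2
  updated: d(A,FM)=31/2, d(FM,G)=28, d(FM,J)=51/2, d(FM,S)=41/2, d(FM,W)=9
2. join FM+W (d=9, Q=-317/2) ⇒ FMW; edges |FM|=77/16, |W|=67/16
  updated: d(A,FMW)=83/4, d(FMW,G)=28, d(FMW,J)=37/4, d(FMW,S)=49/4
3. join G+S (d=9, Q=-425/4) ⇒ GS; edges |G|=119/24, |S|=97/24
  updated: d(A,GS)=33/2, d(FMW,GS)=125/8, d(GS,J)=12
4. join A+J (d=9, Q=-117/2) ⇒ AJ; edges |A|=17/2, |J|=1/2
  updated: d(AJ,FMW)=21/2, d(AJ,GS)=39/4
5. join AJ+FMW (d=21/2, Q=-287/8) ⇒ AFJMW; edges |AJ|=37/16, |FMW|=131/16
  updated: d(AFJMW,GS)=119/16
6. join AFJMW+GS (d=119/16) ⇒ AFGJMSW; edges |AFJMW|=119/32, |GS|=119/32
final tree: (((A:17/2,J:1/2):37/16,((F:5/2,M:-1/2):77/16,W:67/16):131/16):119/32,(G:119/24,S:97/24):119/32)
total length: 751/16

(((A:17/2,J:1/2):37/16,((F:5/2,M:-1/2):77/16,W:67/16):131/16):119/32,(G:119/24,S:97/24):119/32)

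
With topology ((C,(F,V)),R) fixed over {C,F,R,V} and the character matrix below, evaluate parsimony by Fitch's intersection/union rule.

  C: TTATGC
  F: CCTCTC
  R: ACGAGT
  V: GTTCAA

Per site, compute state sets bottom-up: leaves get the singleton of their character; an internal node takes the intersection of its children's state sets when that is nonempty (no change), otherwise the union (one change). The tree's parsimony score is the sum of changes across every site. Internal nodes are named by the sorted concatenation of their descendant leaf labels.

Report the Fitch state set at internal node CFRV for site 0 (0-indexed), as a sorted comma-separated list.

site 0, node FV: F={C} ∪ V={G} → {C,G} (+1)
site 0, node CFV: C={T} ∪ FV={C,G} → {C,G,T} (+1)
site 0, node CFRV: CFV={C,G,T} ∪ R={A} → {A,C,G,T} (+1)
site 1, node FV: F={C} ∪ V={T} → {C,T} (+1)
site 1, node CFV: C={T} ∩ FV={C,T} → {T} (+0)
site 1, node CFRV: CFV={T} ∪ R={C} → {C,T} (+1)
site 2, node FV: F={T} ∩ V={T} → {T} (+0)
site 2, node CFV: C={A} ∪ FV={T} → {A,T} (+1)
site 2, node CFRV: CFV={A,T} ∪ R={G} → {A,G,T} (+1)
site 3, node FV: F={C} ∩ V={C} → {C} (+0)
site 3, node CFV: C={T} ∪ FV={C} → {C,T} (+1)
site 3, node CFRV: CFV={C,T} ∪ R={A} → {A,C,T} (+1)
site 4, node FV: F={T} ∪ V={A} → {A,T} (+1)
site 4, node CFV: C={G} ∪ FV={A,T} → {A,G,T} (+1)
site 4, node CFRV: CFV={A,G,T} ∩ R={G} → {G} (+0)
site 5, node FV: F={C} ∪ V={A} → {A,C} (+1)
site 5, node CFV: C={C} ∩ FV={A,C} → {C} (+0)
site 5, node CFRV: CFV={C} ∪ R={T} → {C,T} (+1)
per-site changes: [3, 2, 2, 2, 2, 2]; total = 13

A,C,G,T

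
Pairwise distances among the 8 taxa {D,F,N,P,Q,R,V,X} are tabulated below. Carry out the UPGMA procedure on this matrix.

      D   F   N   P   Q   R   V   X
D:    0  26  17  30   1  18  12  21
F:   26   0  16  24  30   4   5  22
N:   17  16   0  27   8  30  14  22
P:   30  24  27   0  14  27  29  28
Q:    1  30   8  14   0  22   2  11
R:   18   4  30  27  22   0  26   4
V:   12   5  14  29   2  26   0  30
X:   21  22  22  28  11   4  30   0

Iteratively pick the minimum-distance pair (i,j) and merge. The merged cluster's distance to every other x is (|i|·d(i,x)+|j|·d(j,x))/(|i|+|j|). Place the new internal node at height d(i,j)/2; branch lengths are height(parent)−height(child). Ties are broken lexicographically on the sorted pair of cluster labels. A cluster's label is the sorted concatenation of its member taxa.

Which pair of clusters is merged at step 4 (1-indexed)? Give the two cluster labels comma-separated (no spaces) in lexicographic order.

DQV,N

iteration 1: select D,Q (d=1); attach at lengths (1/2, 1/2); label the merged cluster DQ
  updated: d(DQ,F)=28, d(DQ,N)=25/2, d(DQ,P)=22, d(DQ,R)=20, d(DQ,V)=7, d(DQ,X)=16
iteration 2: select F,R (d=4); attach at lengths (2, 2); label the merged cluster FR
  updated: d(DQ,FR)=24, d(FR,N)=23, d(FR,P)=51/2, d(FR,V)=31/2, d(FR,X)=13
iteration 3: select DQ,V (d=7); attach at lengths (3, 7/2); label the merged cluster DQV
  updated: d(DQV,FR)=127/6, d(DQV,N)=13, d(DQV,P)=73/3, d(DQV,X)=62/3
iteration 4: select DQV,N (d=13); attach at lengths (3, 13/2); label the merged cluster DNQV
  updated: d(DNQV,FR)=173/8, d(DNQV,P)=25, d(DNQV,X)=21
iteration 5: select FR,X (d=13); attach at lengths (9/2, 13/2); label the merged cluster FRX
  updated: d(DNQV,FRX)=257/12, d(FRX,P)=79/3
iteration 6: select DNQV,FRX (d=257/12); attach at lengths (101/24, 101/24); label the merged cluster DFNQRVX
  updated: d(DFNQRVX,P)=179/7
iteration 7: select DFNQRVX,P (d=179/7); attach at lengths (349/168, 179/14); label the merged cluster DFNPQRVX
final tree: (((((D:1/2,Q:1/2):3,V:7/2):3,N:13/2):101/24,((F:2,R:2):9/2,X:13/2):101/24):349/168,P:179/14)
total length: 9287/168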